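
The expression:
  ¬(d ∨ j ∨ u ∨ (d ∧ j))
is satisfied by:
  {u: False, d: False, j: False}


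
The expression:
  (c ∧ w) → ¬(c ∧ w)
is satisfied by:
  {w: False, c: False}
  {c: True, w: False}
  {w: True, c: False}


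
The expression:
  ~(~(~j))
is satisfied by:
  {j: False}


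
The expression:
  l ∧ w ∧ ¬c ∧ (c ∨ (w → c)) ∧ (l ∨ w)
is never true.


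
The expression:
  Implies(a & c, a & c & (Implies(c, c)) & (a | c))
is always true.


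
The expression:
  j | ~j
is always true.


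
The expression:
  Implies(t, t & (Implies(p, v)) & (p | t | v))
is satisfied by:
  {v: True, p: False, t: False}
  {p: False, t: False, v: False}
  {v: True, t: True, p: False}
  {t: True, p: False, v: False}
  {v: True, p: True, t: False}
  {p: True, v: False, t: False}
  {v: True, t: True, p: True}


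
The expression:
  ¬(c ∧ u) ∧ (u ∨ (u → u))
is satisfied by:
  {u: False, c: False}
  {c: True, u: False}
  {u: True, c: False}


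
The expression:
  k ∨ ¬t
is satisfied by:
  {k: True, t: False}
  {t: False, k: False}
  {t: True, k: True}


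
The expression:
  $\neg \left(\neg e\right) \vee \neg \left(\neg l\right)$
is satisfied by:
  {l: True, e: True}
  {l: True, e: False}
  {e: True, l: False}


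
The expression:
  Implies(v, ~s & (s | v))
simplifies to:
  ~s | ~v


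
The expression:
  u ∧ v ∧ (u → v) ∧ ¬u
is never true.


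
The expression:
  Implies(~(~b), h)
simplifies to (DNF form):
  h | ~b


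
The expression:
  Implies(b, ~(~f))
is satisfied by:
  {f: True, b: False}
  {b: False, f: False}
  {b: True, f: True}


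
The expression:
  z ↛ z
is never true.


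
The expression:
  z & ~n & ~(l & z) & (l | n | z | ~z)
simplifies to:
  z & ~l & ~n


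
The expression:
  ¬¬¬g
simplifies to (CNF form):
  ¬g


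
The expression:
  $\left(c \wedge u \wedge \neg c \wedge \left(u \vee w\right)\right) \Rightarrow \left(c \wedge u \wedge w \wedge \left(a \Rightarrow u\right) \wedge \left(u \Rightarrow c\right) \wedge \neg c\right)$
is always true.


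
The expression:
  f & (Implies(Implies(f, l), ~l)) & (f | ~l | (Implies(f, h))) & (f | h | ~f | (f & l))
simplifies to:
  f & ~l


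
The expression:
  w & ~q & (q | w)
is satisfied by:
  {w: True, q: False}


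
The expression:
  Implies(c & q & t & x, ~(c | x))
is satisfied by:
  {c: False, t: False, x: False, q: False}
  {q: True, c: False, t: False, x: False}
  {x: True, c: False, t: False, q: False}
  {q: True, x: True, c: False, t: False}
  {t: True, q: False, c: False, x: False}
  {q: True, t: True, c: False, x: False}
  {x: True, t: True, q: False, c: False}
  {q: True, x: True, t: True, c: False}
  {c: True, x: False, t: False, q: False}
  {q: True, c: True, x: False, t: False}
  {x: True, c: True, q: False, t: False}
  {q: True, x: True, c: True, t: False}
  {t: True, c: True, x: False, q: False}
  {q: True, t: True, c: True, x: False}
  {x: True, t: True, c: True, q: False}


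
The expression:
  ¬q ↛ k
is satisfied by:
  {k: True, q: False}
  {q: False, k: False}
  {q: True, k: True}


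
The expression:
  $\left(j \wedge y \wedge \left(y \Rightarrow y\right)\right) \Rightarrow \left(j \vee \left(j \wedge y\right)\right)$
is always true.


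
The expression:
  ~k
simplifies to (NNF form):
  ~k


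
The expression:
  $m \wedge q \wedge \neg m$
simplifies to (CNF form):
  $\text{False}$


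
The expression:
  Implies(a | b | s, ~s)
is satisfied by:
  {s: False}


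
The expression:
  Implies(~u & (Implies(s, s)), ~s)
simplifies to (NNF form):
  u | ~s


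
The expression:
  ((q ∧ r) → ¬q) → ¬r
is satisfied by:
  {q: True, r: False}
  {r: False, q: False}
  {r: True, q: True}


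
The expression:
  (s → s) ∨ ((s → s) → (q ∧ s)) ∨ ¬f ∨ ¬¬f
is always true.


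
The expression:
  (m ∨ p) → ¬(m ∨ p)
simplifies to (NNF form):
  ¬m ∧ ¬p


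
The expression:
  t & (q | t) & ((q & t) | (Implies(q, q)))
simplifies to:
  t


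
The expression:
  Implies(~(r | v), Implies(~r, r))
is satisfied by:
  {r: True, v: True}
  {r: True, v: False}
  {v: True, r: False}


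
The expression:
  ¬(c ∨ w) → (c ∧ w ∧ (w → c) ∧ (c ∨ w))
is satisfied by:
  {c: True, w: True}
  {c: True, w: False}
  {w: True, c: False}


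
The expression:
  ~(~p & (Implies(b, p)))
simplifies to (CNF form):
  b | p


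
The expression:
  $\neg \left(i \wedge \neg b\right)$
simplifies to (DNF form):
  $b \vee \neg i$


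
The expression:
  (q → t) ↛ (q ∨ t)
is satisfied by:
  {q: False, t: False}


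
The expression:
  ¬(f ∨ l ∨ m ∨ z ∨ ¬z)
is never true.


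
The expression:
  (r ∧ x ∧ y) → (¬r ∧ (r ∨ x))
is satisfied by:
  {y: False, x: False, r: False}
  {r: True, y: False, x: False}
  {x: True, y: False, r: False}
  {r: True, x: True, y: False}
  {y: True, r: False, x: False}
  {r: True, y: True, x: False}
  {x: True, y: True, r: False}


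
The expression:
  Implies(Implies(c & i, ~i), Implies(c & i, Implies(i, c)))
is always true.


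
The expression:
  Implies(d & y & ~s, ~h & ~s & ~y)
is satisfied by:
  {s: True, d: False, y: False}
  {s: False, d: False, y: False}
  {y: True, s: True, d: False}
  {y: True, s: False, d: False}
  {d: True, s: True, y: False}
  {d: True, s: False, y: False}
  {d: True, y: True, s: True}


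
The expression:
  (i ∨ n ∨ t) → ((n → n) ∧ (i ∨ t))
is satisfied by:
  {i: True, t: True, n: False}
  {i: True, t: False, n: False}
  {t: True, i: False, n: False}
  {i: False, t: False, n: False}
  {i: True, n: True, t: True}
  {i: True, n: True, t: False}
  {n: True, t: True, i: False}


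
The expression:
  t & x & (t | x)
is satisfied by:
  {t: True, x: True}


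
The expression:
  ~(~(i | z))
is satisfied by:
  {i: True, z: True}
  {i: True, z: False}
  {z: True, i: False}


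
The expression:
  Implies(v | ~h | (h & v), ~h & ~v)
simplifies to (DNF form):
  ~v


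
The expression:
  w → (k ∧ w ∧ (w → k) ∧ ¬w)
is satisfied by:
  {w: False}


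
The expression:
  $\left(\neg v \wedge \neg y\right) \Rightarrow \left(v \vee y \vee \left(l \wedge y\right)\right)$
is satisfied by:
  {y: True, v: True}
  {y: True, v: False}
  {v: True, y: False}


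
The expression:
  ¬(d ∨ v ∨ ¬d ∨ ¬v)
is never true.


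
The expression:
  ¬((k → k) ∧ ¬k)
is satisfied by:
  {k: True}


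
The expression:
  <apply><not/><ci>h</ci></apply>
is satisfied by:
  {h: False}


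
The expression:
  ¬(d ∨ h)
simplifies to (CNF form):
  ¬d ∧ ¬h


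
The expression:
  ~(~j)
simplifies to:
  j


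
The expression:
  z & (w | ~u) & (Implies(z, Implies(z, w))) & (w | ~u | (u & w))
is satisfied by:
  {z: True, w: True}


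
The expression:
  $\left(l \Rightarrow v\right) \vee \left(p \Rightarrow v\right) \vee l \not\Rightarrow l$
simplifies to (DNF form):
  $v \vee \neg l \vee \neg p$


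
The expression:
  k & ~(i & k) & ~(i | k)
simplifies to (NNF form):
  False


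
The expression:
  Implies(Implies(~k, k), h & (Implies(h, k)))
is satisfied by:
  {h: True, k: False}
  {k: False, h: False}
  {k: True, h: True}


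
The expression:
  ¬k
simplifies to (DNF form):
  ¬k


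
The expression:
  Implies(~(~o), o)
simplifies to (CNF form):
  True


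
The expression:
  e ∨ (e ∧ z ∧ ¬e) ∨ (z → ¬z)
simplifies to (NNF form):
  e ∨ ¬z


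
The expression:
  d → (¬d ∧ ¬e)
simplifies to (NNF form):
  ¬d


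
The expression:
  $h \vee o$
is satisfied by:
  {o: True, h: True}
  {o: True, h: False}
  {h: True, o: False}


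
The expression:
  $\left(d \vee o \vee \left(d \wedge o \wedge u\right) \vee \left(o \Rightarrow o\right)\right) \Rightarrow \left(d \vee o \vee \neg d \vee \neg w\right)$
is always true.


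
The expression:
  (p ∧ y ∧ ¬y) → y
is always true.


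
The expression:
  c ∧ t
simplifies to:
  c ∧ t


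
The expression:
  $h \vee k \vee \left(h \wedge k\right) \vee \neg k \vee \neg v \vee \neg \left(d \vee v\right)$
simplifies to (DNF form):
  $\text{True}$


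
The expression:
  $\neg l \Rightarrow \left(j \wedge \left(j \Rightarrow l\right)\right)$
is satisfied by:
  {l: True}


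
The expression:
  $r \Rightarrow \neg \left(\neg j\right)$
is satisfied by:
  {j: True, r: False}
  {r: False, j: False}
  {r: True, j: True}


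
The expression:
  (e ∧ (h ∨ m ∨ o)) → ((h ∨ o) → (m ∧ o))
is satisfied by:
  {m: True, o: False, h: False, e: False}
  {m: False, o: False, h: False, e: False}
  {m: True, h: True, o: False, e: False}
  {h: True, m: False, o: False, e: False}
  {m: True, o: True, h: False, e: False}
  {o: True, m: False, h: False, e: False}
  {m: True, h: True, o: True, e: False}
  {h: True, o: True, m: False, e: False}
  {e: True, m: True, o: False, h: False}
  {e: True, m: False, o: False, h: False}
  {e: True, m: True, o: True, h: False}
  {e: True, m: True, o: True, h: True}


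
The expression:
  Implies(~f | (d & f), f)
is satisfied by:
  {f: True}


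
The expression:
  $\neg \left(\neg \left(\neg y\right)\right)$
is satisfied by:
  {y: False}


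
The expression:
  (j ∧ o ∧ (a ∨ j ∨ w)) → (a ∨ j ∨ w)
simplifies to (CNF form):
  True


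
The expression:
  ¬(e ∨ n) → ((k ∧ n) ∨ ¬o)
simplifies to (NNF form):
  e ∨ n ∨ ¬o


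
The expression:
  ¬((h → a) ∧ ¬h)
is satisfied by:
  {h: True}


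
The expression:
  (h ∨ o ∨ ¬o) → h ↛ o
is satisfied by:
  {h: True, o: False}


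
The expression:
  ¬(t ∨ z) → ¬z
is always true.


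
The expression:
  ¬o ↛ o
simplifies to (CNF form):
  ¬o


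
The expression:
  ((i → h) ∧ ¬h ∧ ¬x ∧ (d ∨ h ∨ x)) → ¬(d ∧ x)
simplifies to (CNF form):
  True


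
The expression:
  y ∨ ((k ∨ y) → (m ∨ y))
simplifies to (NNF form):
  m ∨ y ∨ ¬k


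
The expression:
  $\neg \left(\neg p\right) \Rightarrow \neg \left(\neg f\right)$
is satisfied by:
  {f: True, p: False}
  {p: False, f: False}
  {p: True, f: True}


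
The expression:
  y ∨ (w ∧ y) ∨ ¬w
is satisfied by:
  {y: True, w: False}
  {w: False, y: False}
  {w: True, y: True}


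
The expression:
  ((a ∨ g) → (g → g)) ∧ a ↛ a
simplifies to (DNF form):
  False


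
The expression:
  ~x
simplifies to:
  ~x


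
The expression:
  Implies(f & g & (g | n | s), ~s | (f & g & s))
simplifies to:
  True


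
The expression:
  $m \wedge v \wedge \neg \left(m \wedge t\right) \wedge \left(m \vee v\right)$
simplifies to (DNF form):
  $m \wedge v \wedge \neg t$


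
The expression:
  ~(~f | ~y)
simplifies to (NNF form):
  f & y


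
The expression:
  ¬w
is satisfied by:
  {w: False}


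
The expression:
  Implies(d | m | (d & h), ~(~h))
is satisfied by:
  {h: True, m: False, d: False}
  {d: True, h: True, m: False}
  {h: True, m: True, d: False}
  {d: True, h: True, m: True}
  {d: False, m: False, h: False}


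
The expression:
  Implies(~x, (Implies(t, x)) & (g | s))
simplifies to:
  x | (g & ~t) | (s & ~t)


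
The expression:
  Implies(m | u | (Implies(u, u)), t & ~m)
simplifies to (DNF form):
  t & ~m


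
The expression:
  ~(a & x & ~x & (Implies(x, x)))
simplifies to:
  True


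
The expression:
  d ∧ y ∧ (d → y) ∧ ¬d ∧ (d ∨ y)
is never true.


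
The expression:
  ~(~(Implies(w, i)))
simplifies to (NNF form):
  i | ~w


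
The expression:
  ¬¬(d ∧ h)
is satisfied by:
  {h: True, d: True}


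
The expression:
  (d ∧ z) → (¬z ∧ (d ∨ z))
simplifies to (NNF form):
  ¬d ∨ ¬z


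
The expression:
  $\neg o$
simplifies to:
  $\neg o$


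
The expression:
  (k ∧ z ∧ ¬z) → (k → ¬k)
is always true.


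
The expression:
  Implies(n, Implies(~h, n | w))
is always true.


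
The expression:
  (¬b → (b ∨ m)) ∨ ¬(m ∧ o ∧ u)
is always true.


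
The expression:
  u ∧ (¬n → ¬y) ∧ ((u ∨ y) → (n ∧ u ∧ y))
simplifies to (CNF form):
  n ∧ u ∧ y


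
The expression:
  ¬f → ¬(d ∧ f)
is always true.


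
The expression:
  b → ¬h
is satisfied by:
  {h: False, b: False}
  {b: True, h: False}
  {h: True, b: False}


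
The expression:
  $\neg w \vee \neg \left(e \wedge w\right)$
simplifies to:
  $\neg e \vee \neg w$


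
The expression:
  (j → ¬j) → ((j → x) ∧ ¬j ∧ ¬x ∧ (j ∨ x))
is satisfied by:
  {j: True}


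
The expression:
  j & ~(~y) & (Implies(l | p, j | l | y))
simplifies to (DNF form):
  j & y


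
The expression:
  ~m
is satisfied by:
  {m: False}


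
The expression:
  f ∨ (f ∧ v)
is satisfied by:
  {f: True}


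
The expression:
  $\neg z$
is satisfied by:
  {z: False}


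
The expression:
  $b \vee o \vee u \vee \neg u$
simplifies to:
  $\text{True}$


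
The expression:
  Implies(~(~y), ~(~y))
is always true.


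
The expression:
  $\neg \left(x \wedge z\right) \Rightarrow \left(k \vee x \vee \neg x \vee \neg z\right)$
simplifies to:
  $\text{True}$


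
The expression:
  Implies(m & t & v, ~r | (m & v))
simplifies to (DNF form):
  True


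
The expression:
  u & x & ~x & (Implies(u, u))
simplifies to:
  False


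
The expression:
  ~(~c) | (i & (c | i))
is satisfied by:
  {i: True, c: True}
  {i: True, c: False}
  {c: True, i: False}


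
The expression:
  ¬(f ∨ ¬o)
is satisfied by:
  {o: True, f: False}


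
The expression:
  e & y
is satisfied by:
  {e: True, y: True}


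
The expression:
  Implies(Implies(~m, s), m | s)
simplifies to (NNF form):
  True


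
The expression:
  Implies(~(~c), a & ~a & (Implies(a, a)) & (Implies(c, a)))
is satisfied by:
  {c: False}


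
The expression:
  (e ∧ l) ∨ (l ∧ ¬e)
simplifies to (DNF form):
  l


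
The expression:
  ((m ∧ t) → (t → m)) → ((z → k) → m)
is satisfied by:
  {m: True, z: True, k: False}
  {m: True, z: False, k: False}
  {m: True, k: True, z: True}
  {m: True, k: True, z: False}
  {z: True, k: False, m: False}


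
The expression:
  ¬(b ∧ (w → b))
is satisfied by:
  {b: False}


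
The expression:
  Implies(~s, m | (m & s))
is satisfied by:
  {m: True, s: True}
  {m: True, s: False}
  {s: True, m: False}


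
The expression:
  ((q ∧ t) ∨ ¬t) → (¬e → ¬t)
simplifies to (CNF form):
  e ∨ ¬q ∨ ¬t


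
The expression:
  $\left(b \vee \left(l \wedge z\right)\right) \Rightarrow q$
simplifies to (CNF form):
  $\left(q \vee \neg b\right) \wedge \left(q \vee \neg b \vee \neg l\right) \wedge \left(q \vee \neg b \vee \neg z\right) \wedge \left(q \vee \neg l \vee \neg z\right)$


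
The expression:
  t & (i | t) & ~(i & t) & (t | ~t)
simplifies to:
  t & ~i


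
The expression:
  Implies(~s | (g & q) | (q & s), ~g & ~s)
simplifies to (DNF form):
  (s & ~q) | (~g & ~s)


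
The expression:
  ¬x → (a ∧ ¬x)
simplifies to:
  a ∨ x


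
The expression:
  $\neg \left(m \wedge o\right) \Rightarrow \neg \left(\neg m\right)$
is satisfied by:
  {m: True}


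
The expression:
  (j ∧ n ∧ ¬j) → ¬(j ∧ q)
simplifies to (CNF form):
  True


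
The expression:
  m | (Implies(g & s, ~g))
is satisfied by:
  {m: True, s: False, g: False}
  {s: False, g: False, m: False}
  {g: True, m: True, s: False}
  {g: True, s: False, m: False}
  {m: True, s: True, g: False}
  {s: True, m: False, g: False}
  {g: True, s: True, m: True}


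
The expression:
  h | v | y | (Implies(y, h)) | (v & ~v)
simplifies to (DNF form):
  True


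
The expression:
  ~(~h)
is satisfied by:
  {h: True}


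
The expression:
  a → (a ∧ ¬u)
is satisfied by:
  {u: False, a: False}
  {a: True, u: False}
  {u: True, a: False}


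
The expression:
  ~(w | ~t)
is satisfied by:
  {t: True, w: False}


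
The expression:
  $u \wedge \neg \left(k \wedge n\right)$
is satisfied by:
  {u: True, k: False, n: False}
  {n: True, u: True, k: False}
  {k: True, u: True, n: False}


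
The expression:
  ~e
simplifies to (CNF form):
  ~e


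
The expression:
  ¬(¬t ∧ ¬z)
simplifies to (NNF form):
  t ∨ z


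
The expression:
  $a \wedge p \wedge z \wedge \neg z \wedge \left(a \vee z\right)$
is never true.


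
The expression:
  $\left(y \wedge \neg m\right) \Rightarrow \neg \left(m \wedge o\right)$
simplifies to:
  $\text{True}$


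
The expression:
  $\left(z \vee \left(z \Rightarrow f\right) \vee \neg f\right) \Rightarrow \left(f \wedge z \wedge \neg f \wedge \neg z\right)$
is never true.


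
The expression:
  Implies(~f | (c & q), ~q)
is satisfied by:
  {f: True, c: False, q: False}
  {c: False, q: False, f: False}
  {f: True, c: True, q: False}
  {c: True, f: False, q: False}
  {q: True, f: True, c: False}


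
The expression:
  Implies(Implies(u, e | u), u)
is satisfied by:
  {u: True}


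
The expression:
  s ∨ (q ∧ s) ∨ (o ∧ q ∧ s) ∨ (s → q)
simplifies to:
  True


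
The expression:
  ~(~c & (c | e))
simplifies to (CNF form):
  c | ~e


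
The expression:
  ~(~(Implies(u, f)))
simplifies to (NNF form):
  f | ~u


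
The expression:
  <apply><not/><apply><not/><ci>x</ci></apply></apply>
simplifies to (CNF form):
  <ci>x</ci>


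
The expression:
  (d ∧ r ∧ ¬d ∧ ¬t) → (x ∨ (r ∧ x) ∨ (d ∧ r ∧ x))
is always true.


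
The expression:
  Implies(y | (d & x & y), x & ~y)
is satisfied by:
  {y: False}


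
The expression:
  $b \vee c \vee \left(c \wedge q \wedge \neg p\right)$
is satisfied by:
  {b: True, c: True}
  {b: True, c: False}
  {c: True, b: False}


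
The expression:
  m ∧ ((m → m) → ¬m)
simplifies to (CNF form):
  False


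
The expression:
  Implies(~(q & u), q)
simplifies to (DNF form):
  q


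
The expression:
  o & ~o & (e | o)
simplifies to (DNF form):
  False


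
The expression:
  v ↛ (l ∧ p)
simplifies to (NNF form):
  v ∧ (¬l ∨ ¬p)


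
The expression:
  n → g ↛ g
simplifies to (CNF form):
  ¬n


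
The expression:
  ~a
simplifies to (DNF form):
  ~a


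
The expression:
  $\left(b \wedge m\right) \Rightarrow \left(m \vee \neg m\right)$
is always true.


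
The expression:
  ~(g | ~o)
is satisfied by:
  {o: True, g: False}


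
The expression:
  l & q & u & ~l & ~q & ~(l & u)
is never true.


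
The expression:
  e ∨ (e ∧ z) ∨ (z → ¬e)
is always true.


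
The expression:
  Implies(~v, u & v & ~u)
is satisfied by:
  {v: True}


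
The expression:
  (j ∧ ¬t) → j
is always true.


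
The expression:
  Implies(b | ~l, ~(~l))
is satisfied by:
  {l: True}


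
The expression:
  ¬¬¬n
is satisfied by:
  {n: False}


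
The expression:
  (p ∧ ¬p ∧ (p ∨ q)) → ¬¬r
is always true.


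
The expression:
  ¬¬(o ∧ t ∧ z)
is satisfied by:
  {t: True, z: True, o: True}


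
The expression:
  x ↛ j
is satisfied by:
  {x: True, j: False}


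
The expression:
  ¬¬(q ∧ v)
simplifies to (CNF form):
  q ∧ v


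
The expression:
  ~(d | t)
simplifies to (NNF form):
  ~d & ~t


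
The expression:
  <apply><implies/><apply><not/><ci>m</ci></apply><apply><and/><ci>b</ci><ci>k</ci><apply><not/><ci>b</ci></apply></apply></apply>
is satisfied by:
  {m: True}


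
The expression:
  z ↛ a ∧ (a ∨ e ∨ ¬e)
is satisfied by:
  {z: True, a: False}


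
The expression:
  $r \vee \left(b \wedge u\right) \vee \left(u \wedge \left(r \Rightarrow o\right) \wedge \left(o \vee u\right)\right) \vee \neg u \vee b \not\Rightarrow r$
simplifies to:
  $\text{True}$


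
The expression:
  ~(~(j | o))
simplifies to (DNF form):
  j | o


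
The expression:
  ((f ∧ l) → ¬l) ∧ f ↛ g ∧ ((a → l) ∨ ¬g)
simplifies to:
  f ∧ ¬g ∧ ¬l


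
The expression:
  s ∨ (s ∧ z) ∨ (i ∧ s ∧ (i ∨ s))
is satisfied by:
  {s: True}


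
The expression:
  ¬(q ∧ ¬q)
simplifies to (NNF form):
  True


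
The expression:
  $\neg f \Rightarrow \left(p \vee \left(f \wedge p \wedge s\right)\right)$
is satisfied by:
  {p: True, f: True}
  {p: True, f: False}
  {f: True, p: False}


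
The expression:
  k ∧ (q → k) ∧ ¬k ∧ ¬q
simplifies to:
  False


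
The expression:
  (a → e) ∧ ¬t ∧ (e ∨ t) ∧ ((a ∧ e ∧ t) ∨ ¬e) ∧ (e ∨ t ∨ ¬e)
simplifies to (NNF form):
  False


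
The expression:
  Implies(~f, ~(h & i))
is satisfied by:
  {f: True, i: False, h: False}
  {f: False, i: False, h: False}
  {h: True, f: True, i: False}
  {h: True, f: False, i: False}
  {i: True, f: True, h: False}
  {i: True, f: False, h: False}
  {i: True, h: True, f: True}


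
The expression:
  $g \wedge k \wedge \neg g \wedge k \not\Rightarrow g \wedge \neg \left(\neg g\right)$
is never true.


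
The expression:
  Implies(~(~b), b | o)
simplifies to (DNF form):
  True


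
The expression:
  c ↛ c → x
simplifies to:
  True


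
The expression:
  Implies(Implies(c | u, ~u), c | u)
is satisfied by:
  {c: True, u: True}
  {c: True, u: False}
  {u: True, c: False}


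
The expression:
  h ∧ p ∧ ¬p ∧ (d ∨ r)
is never true.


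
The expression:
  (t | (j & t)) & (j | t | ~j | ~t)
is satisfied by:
  {t: True}


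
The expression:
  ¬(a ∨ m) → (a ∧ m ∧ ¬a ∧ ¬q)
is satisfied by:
  {a: True, m: True}
  {a: True, m: False}
  {m: True, a: False}


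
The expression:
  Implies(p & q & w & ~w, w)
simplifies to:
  True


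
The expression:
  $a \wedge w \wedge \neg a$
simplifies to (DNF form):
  $\text{False}$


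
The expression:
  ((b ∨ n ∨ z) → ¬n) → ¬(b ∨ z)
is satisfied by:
  {n: True, b: False, z: False}
  {n: True, z: True, b: False}
  {n: True, b: True, z: False}
  {n: True, z: True, b: True}
  {z: False, b: False, n: False}


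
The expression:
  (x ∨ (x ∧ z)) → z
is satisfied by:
  {z: True, x: False}
  {x: False, z: False}
  {x: True, z: True}


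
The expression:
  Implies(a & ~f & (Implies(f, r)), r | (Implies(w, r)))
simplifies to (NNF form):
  f | r | ~a | ~w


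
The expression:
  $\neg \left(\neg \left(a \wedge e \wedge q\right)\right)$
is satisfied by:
  {a: True, e: True, q: True}


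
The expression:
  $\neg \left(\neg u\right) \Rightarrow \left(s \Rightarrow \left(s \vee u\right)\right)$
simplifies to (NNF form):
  $\text{True}$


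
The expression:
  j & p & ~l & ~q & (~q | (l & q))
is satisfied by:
  {p: True, j: True, q: False, l: False}


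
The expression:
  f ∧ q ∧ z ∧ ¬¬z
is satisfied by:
  {z: True, f: True, q: True}


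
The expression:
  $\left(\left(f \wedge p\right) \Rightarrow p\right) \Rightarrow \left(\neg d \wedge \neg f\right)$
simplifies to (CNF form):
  $\neg d \wedge \neg f$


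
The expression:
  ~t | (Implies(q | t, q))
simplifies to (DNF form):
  q | ~t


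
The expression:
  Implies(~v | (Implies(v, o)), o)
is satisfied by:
  {o: True, v: True}
  {o: True, v: False}
  {v: True, o: False}


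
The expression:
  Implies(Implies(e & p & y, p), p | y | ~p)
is always true.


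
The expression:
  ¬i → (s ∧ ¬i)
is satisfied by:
  {i: True, s: True}
  {i: True, s: False}
  {s: True, i: False}


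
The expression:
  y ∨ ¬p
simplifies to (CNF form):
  y ∨ ¬p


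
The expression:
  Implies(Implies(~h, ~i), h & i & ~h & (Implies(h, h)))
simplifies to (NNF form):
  i & ~h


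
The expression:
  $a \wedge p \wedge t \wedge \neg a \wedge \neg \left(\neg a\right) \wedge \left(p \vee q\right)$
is never true.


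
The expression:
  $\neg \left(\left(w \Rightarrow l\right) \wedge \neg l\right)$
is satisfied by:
  {l: True, w: True}
  {l: True, w: False}
  {w: True, l: False}


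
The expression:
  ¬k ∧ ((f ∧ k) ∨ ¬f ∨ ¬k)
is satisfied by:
  {k: False}


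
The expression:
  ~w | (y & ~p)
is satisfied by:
  {y: True, p: False, w: False}
  {p: False, w: False, y: False}
  {y: True, p: True, w: False}
  {p: True, y: False, w: False}
  {w: True, y: True, p: False}


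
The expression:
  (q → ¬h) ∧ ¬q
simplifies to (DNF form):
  ¬q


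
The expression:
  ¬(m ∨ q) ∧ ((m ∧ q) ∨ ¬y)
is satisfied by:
  {q: False, y: False, m: False}


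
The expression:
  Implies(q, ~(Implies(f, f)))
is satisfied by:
  {q: False}


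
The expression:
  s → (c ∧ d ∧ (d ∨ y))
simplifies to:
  (c ∧ d) ∨ ¬s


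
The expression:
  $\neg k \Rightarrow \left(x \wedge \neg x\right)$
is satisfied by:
  {k: True}


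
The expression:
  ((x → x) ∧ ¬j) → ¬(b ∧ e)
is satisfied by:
  {j: True, e: False, b: False}
  {j: False, e: False, b: False}
  {b: True, j: True, e: False}
  {b: True, j: False, e: False}
  {e: True, j: True, b: False}
  {e: True, j: False, b: False}
  {e: True, b: True, j: True}


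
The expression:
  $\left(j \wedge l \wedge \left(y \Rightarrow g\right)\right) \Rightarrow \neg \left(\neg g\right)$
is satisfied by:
  {y: True, g: True, l: False, j: False}
  {y: True, l: False, g: False, j: False}
  {g: True, y: False, l: False, j: False}
  {y: False, l: False, g: False, j: False}
  {j: True, y: True, g: True, l: False}
  {j: True, y: True, l: False, g: False}
  {j: True, g: True, y: False, l: False}
  {j: True, y: False, l: False, g: False}
  {y: True, l: True, g: True, j: False}
  {y: True, l: True, j: False, g: False}
  {l: True, g: True, j: False, y: False}
  {l: True, j: False, g: False, y: False}
  {y: True, l: True, j: True, g: True}
  {y: True, l: True, j: True, g: False}
  {l: True, j: True, g: True, y: False}


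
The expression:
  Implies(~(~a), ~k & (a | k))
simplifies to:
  ~a | ~k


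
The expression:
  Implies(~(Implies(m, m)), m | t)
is always true.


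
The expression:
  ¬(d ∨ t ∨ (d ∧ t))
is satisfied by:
  {d: False, t: False}


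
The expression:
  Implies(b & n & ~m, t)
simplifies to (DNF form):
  m | t | ~b | ~n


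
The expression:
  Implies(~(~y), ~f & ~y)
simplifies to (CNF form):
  ~y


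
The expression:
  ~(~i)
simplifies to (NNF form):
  i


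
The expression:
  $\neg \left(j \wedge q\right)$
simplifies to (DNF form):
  $\neg j \vee \neg q$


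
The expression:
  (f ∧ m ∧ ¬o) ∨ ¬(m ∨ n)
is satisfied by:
  {f: True, n: False, m: False, o: False}
  {f: False, n: False, m: False, o: False}
  {o: True, f: True, n: False, m: False}
  {o: True, f: False, n: False, m: False}
  {n: False, m: True, f: True, o: False}
  {m: True, n: True, f: True, o: False}


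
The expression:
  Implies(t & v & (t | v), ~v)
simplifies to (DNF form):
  ~t | ~v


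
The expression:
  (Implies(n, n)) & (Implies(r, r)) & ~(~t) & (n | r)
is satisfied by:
  {t: True, r: True, n: True}
  {t: True, r: True, n: False}
  {t: True, n: True, r: False}


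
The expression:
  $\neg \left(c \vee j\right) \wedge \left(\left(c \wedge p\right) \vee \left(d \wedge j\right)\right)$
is never true.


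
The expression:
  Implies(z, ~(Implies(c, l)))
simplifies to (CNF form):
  (c | ~z) & (~l | ~z)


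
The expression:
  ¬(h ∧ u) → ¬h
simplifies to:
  u ∨ ¬h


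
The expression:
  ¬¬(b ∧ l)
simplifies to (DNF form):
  b ∧ l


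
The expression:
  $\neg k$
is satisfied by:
  {k: False}


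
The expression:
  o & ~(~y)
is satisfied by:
  {o: True, y: True}


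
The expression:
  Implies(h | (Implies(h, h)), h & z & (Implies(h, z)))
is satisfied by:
  {h: True, z: True}


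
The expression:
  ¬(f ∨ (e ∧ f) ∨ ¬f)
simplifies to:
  False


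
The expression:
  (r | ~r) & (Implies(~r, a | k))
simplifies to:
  a | k | r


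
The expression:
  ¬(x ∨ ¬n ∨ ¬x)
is never true.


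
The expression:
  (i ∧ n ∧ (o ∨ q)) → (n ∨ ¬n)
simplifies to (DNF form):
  True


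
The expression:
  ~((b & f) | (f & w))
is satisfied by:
  {w: False, f: False, b: False}
  {b: True, w: False, f: False}
  {w: True, b: False, f: False}
  {b: True, w: True, f: False}
  {f: True, b: False, w: False}


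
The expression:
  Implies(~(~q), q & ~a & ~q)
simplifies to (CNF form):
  ~q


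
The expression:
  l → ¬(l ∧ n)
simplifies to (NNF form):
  ¬l ∨ ¬n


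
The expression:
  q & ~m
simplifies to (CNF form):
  q & ~m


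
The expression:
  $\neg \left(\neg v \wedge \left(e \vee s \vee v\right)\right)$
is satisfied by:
  {v: True, e: False, s: False}
  {v: True, s: True, e: False}
  {v: True, e: True, s: False}
  {v: True, s: True, e: True}
  {s: False, e: False, v: False}


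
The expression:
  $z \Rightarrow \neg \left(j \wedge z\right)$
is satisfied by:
  {z: False, j: False}
  {j: True, z: False}
  {z: True, j: False}


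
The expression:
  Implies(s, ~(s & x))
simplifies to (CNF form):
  ~s | ~x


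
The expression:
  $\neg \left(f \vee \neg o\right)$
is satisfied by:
  {o: True, f: False}


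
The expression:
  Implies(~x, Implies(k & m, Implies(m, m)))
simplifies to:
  True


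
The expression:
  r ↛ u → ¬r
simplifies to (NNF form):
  u ∨ ¬r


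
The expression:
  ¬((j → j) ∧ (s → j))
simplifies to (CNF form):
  s ∧ ¬j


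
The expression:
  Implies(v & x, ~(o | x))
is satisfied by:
  {v: False, x: False}
  {x: True, v: False}
  {v: True, x: False}


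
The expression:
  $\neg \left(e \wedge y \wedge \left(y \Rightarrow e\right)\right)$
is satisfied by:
  {e: False, y: False}
  {y: True, e: False}
  {e: True, y: False}


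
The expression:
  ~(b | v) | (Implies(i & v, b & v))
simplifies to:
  b | ~i | ~v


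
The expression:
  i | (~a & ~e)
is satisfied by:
  {i: True, a: False, e: False}
  {i: True, e: True, a: False}
  {i: True, a: True, e: False}
  {i: True, e: True, a: True}
  {e: False, a: False, i: False}


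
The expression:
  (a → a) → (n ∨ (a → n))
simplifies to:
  n ∨ ¬a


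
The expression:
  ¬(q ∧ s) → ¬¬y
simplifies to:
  y ∨ (q ∧ s)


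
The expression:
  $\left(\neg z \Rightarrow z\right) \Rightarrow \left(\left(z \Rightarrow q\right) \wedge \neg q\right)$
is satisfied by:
  {z: False}


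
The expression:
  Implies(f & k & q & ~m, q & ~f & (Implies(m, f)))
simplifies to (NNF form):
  m | ~f | ~k | ~q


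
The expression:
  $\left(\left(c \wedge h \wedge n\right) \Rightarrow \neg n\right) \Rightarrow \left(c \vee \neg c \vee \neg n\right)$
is always true.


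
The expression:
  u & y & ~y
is never true.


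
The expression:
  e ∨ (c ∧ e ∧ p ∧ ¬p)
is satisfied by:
  {e: True}


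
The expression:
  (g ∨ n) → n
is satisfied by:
  {n: True, g: False}
  {g: False, n: False}
  {g: True, n: True}


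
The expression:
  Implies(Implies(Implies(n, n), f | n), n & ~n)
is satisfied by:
  {n: False, f: False}


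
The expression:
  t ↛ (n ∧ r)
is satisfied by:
  {t: True, n: False, r: False}
  {t: True, r: True, n: False}
  {t: True, n: True, r: False}


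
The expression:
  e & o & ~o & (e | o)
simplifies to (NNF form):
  False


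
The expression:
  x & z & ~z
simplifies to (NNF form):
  False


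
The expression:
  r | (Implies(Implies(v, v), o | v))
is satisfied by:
  {r: True, o: True, v: True}
  {r: True, o: True, v: False}
  {r: True, v: True, o: False}
  {r: True, v: False, o: False}
  {o: True, v: True, r: False}
  {o: True, v: False, r: False}
  {v: True, o: False, r: False}


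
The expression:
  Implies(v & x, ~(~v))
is always true.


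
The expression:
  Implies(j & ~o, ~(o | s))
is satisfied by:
  {o: True, s: False, j: False}
  {s: False, j: False, o: False}
  {j: True, o: True, s: False}
  {j: True, s: False, o: False}
  {o: True, s: True, j: False}
  {s: True, o: False, j: False}
  {j: True, s: True, o: True}


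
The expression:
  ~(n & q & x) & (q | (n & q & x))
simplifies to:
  q & (~n | ~x)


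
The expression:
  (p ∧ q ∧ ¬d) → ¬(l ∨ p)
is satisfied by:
  {d: True, p: False, q: False}
  {p: False, q: False, d: False}
  {d: True, q: True, p: False}
  {q: True, p: False, d: False}
  {d: True, p: True, q: False}
  {p: True, d: False, q: False}
  {d: True, q: True, p: True}


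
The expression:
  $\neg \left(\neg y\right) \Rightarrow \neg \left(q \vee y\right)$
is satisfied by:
  {y: False}


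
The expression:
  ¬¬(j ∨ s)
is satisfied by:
  {s: True, j: True}
  {s: True, j: False}
  {j: True, s: False}


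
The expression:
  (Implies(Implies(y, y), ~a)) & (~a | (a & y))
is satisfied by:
  {a: False}


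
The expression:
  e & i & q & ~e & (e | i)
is never true.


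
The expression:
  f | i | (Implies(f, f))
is always true.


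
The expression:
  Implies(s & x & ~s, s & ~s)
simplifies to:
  True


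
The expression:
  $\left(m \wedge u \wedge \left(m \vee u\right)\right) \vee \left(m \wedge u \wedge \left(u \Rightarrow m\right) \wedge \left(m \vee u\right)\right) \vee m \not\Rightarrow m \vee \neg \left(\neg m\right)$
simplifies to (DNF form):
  $m$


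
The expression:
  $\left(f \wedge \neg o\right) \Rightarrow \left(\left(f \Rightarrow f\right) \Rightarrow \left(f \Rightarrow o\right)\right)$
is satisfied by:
  {o: True, f: False}
  {f: False, o: False}
  {f: True, o: True}


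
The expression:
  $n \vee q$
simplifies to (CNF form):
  $n \vee q$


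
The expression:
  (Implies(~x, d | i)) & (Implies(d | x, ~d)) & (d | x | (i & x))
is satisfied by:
  {x: True, d: False}


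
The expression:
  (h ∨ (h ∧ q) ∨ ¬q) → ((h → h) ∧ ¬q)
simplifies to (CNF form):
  ¬h ∨ ¬q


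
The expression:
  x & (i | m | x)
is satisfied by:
  {x: True}


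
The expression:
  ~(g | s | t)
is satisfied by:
  {g: False, t: False, s: False}


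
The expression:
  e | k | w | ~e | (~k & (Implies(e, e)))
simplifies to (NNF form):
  True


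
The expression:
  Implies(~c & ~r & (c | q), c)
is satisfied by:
  {r: True, c: True, q: False}
  {r: True, q: False, c: False}
  {c: True, q: False, r: False}
  {c: False, q: False, r: False}
  {r: True, c: True, q: True}
  {r: True, q: True, c: False}
  {c: True, q: True, r: False}


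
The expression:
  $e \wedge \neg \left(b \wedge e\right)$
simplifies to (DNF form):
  $e \wedge \neg b$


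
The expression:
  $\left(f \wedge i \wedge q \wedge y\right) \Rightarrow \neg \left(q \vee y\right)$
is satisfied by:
  {q: False, y: False, i: False, f: False}
  {f: True, q: False, y: False, i: False}
  {i: True, q: False, y: False, f: False}
  {f: True, i: True, q: False, y: False}
  {y: True, f: False, q: False, i: False}
  {f: True, y: True, q: False, i: False}
  {i: True, y: True, f: False, q: False}
  {f: True, i: True, y: True, q: False}
  {q: True, i: False, y: False, f: False}
  {f: True, q: True, i: False, y: False}
  {i: True, q: True, f: False, y: False}
  {f: True, i: True, q: True, y: False}
  {y: True, q: True, i: False, f: False}
  {f: True, y: True, q: True, i: False}
  {i: True, y: True, q: True, f: False}


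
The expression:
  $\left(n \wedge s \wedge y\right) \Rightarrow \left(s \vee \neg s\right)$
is always true.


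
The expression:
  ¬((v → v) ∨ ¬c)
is never true.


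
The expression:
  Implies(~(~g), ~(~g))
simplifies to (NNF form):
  True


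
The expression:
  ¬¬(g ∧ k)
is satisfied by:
  {g: True, k: True}


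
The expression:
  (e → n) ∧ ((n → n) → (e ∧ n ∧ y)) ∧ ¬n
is never true.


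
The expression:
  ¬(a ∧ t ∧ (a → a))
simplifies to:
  ¬a ∨ ¬t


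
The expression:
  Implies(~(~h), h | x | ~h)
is always true.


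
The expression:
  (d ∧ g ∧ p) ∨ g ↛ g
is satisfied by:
  {p: True, d: True, g: True}


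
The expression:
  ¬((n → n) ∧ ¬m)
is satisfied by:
  {m: True}


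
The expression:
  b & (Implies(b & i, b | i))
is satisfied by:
  {b: True}


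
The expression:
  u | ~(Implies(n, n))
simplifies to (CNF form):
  u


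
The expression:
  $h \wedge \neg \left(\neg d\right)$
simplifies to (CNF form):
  $d \wedge h$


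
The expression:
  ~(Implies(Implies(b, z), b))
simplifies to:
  ~b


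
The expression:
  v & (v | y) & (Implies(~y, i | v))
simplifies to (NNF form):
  v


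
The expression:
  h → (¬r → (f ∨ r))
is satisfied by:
  {r: True, f: True, h: False}
  {r: True, h: False, f: False}
  {f: True, h: False, r: False}
  {f: False, h: False, r: False}
  {r: True, f: True, h: True}
  {r: True, h: True, f: False}
  {f: True, h: True, r: False}


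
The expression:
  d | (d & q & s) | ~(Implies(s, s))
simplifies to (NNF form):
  d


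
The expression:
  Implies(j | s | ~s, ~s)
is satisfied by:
  {s: False}


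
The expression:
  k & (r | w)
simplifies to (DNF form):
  (k & r) | (k & w)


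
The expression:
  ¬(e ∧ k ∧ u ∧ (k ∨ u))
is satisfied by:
  {u: False, k: False, e: False}
  {e: True, u: False, k: False}
  {k: True, u: False, e: False}
  {e: True, k: True, u: False}
  {u: True, e: False, k: False}
  {e: True, u: True, k: False}
  {k: True, u: True, e: False}


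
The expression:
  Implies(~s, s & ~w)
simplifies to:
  s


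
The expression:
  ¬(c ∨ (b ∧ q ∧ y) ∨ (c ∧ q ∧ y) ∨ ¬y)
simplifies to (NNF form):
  y ∧ ¬c ∧ (¬b ∨ ¬q)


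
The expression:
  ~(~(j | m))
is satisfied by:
  {m: True, j: True}
  {m: True, j: False}
  {j: True, m: False}


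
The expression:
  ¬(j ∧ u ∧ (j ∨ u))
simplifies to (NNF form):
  ¬j ∨ ¬u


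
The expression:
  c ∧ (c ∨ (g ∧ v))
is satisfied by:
  {c: True}


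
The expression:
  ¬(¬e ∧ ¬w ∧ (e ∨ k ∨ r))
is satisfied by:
  {e: True, w: True, r: False, k: False}
  {k: True, e: True, w: True, r: False}
  {e: True, w: True, r: True, k: False}
  {k: True, e: True, w: True, r: True}
  {e: True, r: False, w: False, k: False}
  {e: True, k: True, r: False, w: False}
  {e: True, r: True, w: False, k: False}
  {e: True, k: True, r: True, w: False}
  {w: True, k: False, r: False, e: False}
  {k: True, w: True, r: False, e: False}
  {w: True, r: True, k: False, e: False}
  {k: True, w: True, r: True, e: False}
  {k: False, r: False, w: False, e: False}


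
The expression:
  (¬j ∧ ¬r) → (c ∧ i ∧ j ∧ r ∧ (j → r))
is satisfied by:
  {r: True, j: True}
  {r: True, j: False}
  {j: True, r: False}


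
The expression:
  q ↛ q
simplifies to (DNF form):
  False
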